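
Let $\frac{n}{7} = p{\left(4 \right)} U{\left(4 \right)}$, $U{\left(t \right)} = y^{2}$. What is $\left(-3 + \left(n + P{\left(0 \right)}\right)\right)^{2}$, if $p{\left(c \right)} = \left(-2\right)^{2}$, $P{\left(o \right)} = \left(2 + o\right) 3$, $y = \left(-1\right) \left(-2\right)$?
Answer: $13225$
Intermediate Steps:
$y = 2$
$P{\left(o \right)} = 6 + 3 o$
$U{\left(t \right)} = 4$ ($U{\left(t \right)} = 2^{2} = 4$)
$p{\left(c \right)} = 4$
$n = 112$ ($n = 7 \cdot 4 \cdot 4 = 7 \cdot 16 = 112$)
$\left(-3 + \left(n + P{\left(0 \right)}\right)\right)^{2} = \left(-3 + \left(112 + \left(6 + 3 \cdot 0\right)\right)\right)^{2} = \left(-3 + \left(112 + \left(6 + 0\right)\right)\right)^{2} = \left(-3 + \left(112 + 6\right)\right)^{2} = \left(-3 + 118\right)^{2} = 115^{2} = 13225$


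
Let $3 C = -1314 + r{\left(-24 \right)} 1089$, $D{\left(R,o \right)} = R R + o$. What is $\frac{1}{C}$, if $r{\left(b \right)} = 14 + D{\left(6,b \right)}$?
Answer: $\frac{1}{9000} \approx 0.00011111$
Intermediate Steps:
$D{\left(R,o \right)} = o + R^{2}$ ($D{\left(R,o \right)} = R^{2} + o = o + R^{2}$)
$r{\left(b \right)} = 50 + b$ ($r{\left(b \right)} = 14 + \left(b + 6^{2}\right) = 14 + \left(b + 36\right) = 14 + \left(36 + b\right) = 50 + b$)
$C = 9000$ ($C = \frac{-1314 + \left(50 - 24\right) 1089}{3} = \frac{-1314 + 26 \cdot 1089}{3} = \frac{-1314 + 28314}{3} = \frac{1}{3} \cdot 27000 = 9000$)
$\frac{1}{C} = \frac{1}{9000}$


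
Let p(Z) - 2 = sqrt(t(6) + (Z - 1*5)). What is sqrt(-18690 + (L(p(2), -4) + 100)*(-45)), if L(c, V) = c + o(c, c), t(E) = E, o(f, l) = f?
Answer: sqrt(-23370 - 90*sqrt(3)) ≈ 153.38*I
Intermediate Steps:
p(Z) = 2 + sqrt(1 + Z) (p(Z) = 2 + sqrt(6 + (Z - 1*5)) = 2 + sqrt(6 + (Z - 5)) = 2 + sqrt(6 + (-5 + Z)) = 2 + sqrt(1 + Z))
L(c, V) = 2*c (L(c, V) = c + c = 2*c)
sqrt(-18690 + (L(p(2), -4) + 100)*(-45)) = sqrt(-18690 + (2*(2 + sqrt(1 + 2)) + 100)*(-45)) = sqrt(-18690 + (2*(2 + sqrt(3)) + 100)*(-45)) = sqrt(-18690 + ((4 + 2*sqrt(3)) + 100)*(-45)) = sqrt(-18690 + (104 + 2*sqrt(3))*(-45)) = sqrt(-18690 + (-4680 - 90*sqrt(3))) = sqrt(-23370 - 90*sqrt(3))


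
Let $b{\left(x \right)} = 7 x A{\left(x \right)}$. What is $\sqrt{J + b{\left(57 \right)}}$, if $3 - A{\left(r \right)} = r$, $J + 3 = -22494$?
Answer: $i \sqrt{44043} \approx 209.86 i$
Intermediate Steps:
$J = -22497$ ($J = -3 - 22494 = -22497$)
$A{\left(r \right)} = 3 - r$
$b{\left(x \right)} = 7 x \left(3 - x\right)$
$\sqrt{J + b{\left(57 \right)}} = \sqrt{-22497 + 7 \cdot 57 \left(3 - 57\right)} = \sqrt{-22497 + 7 \cdot 57 \left(-54\right)} = \sqrt{-22497 - 21546} = \sqrt{-44043} = i \sqrt{44043}$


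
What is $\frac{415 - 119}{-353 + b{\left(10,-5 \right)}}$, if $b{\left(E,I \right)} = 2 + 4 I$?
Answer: $- \frac{296}{371} \approx -0.79784$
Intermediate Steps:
$\frac{415 - 119}{-353 + b{\left(10,-5 \right)}} = \frac{415 - 119}{-353 + \left(2 + 4 \left(-5\right)\right)} = \frac{296}{-353 + \left(2 - 20\right)} = \frac{296}{-353 - 18} = \frac{296}{-371} = 296 \left(- \frac{1}{371}\right) = - \frac{296}{371}$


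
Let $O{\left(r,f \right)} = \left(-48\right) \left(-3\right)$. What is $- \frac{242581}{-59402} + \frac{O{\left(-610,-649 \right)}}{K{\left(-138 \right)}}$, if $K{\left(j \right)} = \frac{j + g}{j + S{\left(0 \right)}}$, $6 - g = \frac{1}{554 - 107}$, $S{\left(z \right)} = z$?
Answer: $\frac{541968627073}{3505015010} \approx 154.63$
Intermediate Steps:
$g = \frac{2681}{447}$ ($g = 6 - \frac{1}{554 - 107} = 6 - \frac{1}{447} = \frac{2681}{447} \approx 5.9978$)
$O{\left(r,f \right)} = 144$
$K{\left(j \right)} = \frac{\frac{2681}{447} + j}{j}$ ($K{\left(j \right)} = \frac{j + \frac{2681}{447}}{j + 0} = \frac{\frac{2681}{447} + j}{j}$)
$- \frac{242581}{-59402} + \frac{O{\left(-610,-649 \right)}}{K{\left(-138 \right)}} = - \frac{242581}{-59402} + \frac{144}{\frac{1}{-138} \left(\frac{2681}{447} - 138\right)} = \left(-242581\right) \left(- \frac{1}{59402}\right) + \frac{144}{\left(- \frac{1}{138}\right) \left(- \frac{59005}{447}\right)} = \frac{242581}{59402} + \frac{144}{\frac{59005}{61686}} = \frac{242581}{59402} + 144 \cdot \frac{61686}{59005} = \frac{242581}{59402} + \frac{8882784}{59005} = \frac{541968627073}{3505015010}$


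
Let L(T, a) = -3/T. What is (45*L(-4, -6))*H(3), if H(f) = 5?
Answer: 675/4 ≈ 168.75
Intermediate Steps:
(45*L(-4, -6))*H(3) = (45*(-3/(-4)))*5 = (45*(-3*(-¼)))*5 = (45*(¾))*5 = (135/4)*5 = 675/4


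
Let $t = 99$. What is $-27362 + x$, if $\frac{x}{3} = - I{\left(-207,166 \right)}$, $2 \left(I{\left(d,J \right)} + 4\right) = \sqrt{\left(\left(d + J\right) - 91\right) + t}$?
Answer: $-27350 - \frac{3 i \sqrt{33}}{2} \approx -27350.0 - 8.6168 i$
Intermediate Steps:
$I{\left(d,J \right)} = -4 + \frac{\sqrt{8 + J + d}}{2}$ ($I{\left(d,J \right)} = -4 + \frac{\sqrt{\left(\left(d + J\right) - 91\right) + 99}}{2} = -4 + \frac{\sqrt{\left(\left(J + d\right) - 91\right) + 99}}{2} = -4 + \frac{\sqrt{\left(-91 + J + d\right) + 99}}{2} = -4 + \frac{\sqrt{8 + J + d}}{2}$)
$x = 12 - \frac{3 i \sqrt{33}}{2}$ ($x = 3 \left(- (-4 + \frac{\sqrt{8 + 166 - 207}}{2})\right) = 3 \left(- (-4 + \frac{\sqrt{-33}}{2})\right) = 3 \left(- (-4 + \frac{i \sqrt{33}}{2})\right) = 3 \left(4 - \frac{i \sqrt{33}}{2}\right) = 12 - \frac{3 i \sqrt{33}}{2} \approx 12.0 - 8.6168 i$)
$-27362 + x = -27362 + \left(12 - \frac{3 i \sqrt{33}}{2}\right) = -27350 - \frac{3 i \sqrt{33}}{2}$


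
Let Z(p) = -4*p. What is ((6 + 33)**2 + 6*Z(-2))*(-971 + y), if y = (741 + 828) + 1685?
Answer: 3582027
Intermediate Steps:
y = 3254 (y = 1569 + 1685 = 3254)
((6 + 33)**2 + 6*Z(-2))*(-971 + y) = ((6 + 33)**2 + 6*(-4*(-2)))*(-971 + 3254) = (39**2 + 6*8)*2283 = (1521 + 48)*2283 = 1569*2283 = 3582027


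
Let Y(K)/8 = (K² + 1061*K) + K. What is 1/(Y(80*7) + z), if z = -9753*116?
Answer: 1/6135212 ≈ 1.6299e-7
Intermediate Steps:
Y(K) = 8*K² + 8496*K (Y(K) = 8*((K² + 1061*K) + K) = 8*(K² + 1062*K) = 8*K² + 8496*K)
z = -1131348
1/(Y(80*7) + z) = 1/(8*(80*7)*(1062 + 80*7) - 1131348) = 1/(8*560*(1062 + 560) - 1131348) = 1/(8*560*1622 - 1131348) = 1/(7266560 - 1131348) = 1/6135212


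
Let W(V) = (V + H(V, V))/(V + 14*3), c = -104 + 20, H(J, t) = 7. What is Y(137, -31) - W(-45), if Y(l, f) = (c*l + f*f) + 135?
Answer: -31274/3 ≈ -10425.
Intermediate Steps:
c = -84
Y(l, f) = 135 + f**2 - 84*l (Y(l, f) = (-84*l + f*f) + 135 = (-84*l + f**2) + 135 = (f**2 - 84*l) + 135 = 135 + f**2 - 84*l)
W(V) = (7 + V)/(42 + V) (W(V) = (V + 7)/(V + 14*3) = (7 + V)/(V + 42) = (7 + V)/(42 + V))
Y(137, -31) - W(-45) = (135 + (-31)**2 - 84*137) - (7 - 45)/(42 - 45) = (135 + 961 - 11508) - (-38)/(-3) = -10412 - (-1)*(-38)/3 = -10412 - 1*38/3 = -10412 - 38/3 = -31274/3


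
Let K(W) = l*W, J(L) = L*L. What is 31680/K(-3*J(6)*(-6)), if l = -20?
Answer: -22/9 ≈ -2.4444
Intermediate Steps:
J(L) = L²
K(W) = -20*W
31680/K(-3*J(6)*(-6)) = 31680/((-20*(-3*6²)*(-6))) = 31680/((-20*(-3*36)*(-6))) = 31680/((-(-2160)*(-6))) = 31680/((-20*648)) = 31680/(-12960) = 31680*(-1/12960) = -22/9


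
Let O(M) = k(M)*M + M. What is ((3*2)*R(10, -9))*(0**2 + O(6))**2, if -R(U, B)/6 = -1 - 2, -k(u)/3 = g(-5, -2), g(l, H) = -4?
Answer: 657072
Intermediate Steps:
k(u) = 12 (k(u) = -3*(-4) = 12)
O(M) = 13*M (O(M) = 12*M + M = 13*M)
R(U, B) = 18 (R(U, B) = -6*(-1 - 2) = -6*(-3) = 18)
((3*2)*R(10, -9))*(0**2 + O(6))**2 = ((3*2)*18)*(0**2 + 13*6)**2 = (6*18)*(0 + 78)**2 = 108*78**2 = 108*6084 = 657072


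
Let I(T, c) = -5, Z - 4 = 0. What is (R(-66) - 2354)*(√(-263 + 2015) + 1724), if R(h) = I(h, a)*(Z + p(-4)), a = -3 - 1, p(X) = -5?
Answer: -4049676 - 4698*√438 ≈ -4.1480e+6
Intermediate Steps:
Z = 4 (Z = 4 + 0 = 4)
a = -4
R(h) = 5 (R(h) = -5*(4 - 5) = -5*(-1) = 5)
(R(-66) - 2354)*(√(-263 + 2015) + 1724) = (5 - 2354)*(√(-263 + 2015) + 1724) = -2349*(√1752 + 1724) = -2349*(2*√438 + 1724) = -2349*(1724 + 2*√438) = -4049676 - 4698*√438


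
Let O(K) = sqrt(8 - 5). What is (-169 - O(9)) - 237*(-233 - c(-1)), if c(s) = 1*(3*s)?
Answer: 54341 - sqrt(3) ≈ 54339.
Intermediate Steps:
O(K) = sqrt(3)
c(s) = 3*s
(-169 - O(9)) - 237*(-233 - c(-1)) = (-169 - sqrt(3)) - 237*(-233 - 3*(-1)) = (-169 - sqrt(3)) - 237*(-233 - 1*(-3)) = (-169 - sqrt(3)) - 237*(-233 + 3) = (-169 - sqrt(3)) - 237*(-230) = (-169 - sqrt(3)) + 54510 = 54341 - sqrt(3)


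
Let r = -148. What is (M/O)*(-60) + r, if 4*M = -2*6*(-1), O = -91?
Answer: -13288/91 ≈ -146.02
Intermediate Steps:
M = 3 (M = (-2*6*(-1))/4 = (-12*(-1))/4 = (¼)*12 = 3)
(M/O)*(-60) + r = (3/(-91))*(-60) - 148 = (3*(-1/91))*(-60) - 148 = -3/91*(-60) - 148 = 180/91 - 148 = -13288/91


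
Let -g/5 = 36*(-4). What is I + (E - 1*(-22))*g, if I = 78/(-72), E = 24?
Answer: 397427/12 ≈ 33119.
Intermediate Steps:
g = 720 (g = -180*(-4) = -5*(-144) = 720)
I = -13/12 (I = 78*(-1/72) = -13/12 ≈ -1.0833)
I + (E - 1*(-22))*g = -13/12 + (24 - 1*(-22))*720 = -13/12 + (24 + 22)*720 = -13/12 + 46*720 = -13/12 + 33120 = 397427/12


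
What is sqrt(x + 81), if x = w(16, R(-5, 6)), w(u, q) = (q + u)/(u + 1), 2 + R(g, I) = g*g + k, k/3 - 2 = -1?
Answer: sqrt(24123)/17 ≈ 9.1362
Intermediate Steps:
k = 3 (k = 6 + 3*(-1) = 6 - 3 = 3)
R(g, I) = 1 + g**2 (R(g, I) = -2 + (g*g + 3) = -2 + (g**2 + 3) = -2 + (3 + g**2) = 1 + g**2)
w(u, q) = (q + u)/(1 + u)
x = 42/17 (x = ((1 + (-5)**2) + 16)/(1 + 16) = ((1 + 25) + 16)/17 = (26 + 16)/17 = (1/17)*42 = 42/17 ≈ 2.4706)
sqrt(x + 81) = sqrt(42/17 + 81) = sqrt(1419/17) = sqrt(24123)/17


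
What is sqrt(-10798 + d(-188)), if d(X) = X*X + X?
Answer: sqrt(24358) ≈ 156.07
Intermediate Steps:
d(X) = X + X**2 (d(X) = X**2 + X = X + X**2)
sqrt(-10798 + d(-188)) = sqrt(-10798 - 188*(1 - 188)) = sqrt(-10798 - 188*(-187)) = sqrt(-10798 + 35156) = sqrt(24358)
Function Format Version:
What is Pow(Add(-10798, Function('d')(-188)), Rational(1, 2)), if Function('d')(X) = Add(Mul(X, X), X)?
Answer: Pow(24358, Rational(1, 2)) ≈ 156.07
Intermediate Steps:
Function('d')(X) = Add(X, Pow(X, 2)) (Function('d')(X) = Add(Pow(X, 2), X) = Add(X, Pow(X, 2)))
Pow(Add(-10798, Function('d')(-188)), Rational(1, 2)) = Pow(Add(-10798, Mul(-188, Add(1, -188))), Rational(1, 2)) = Pow(Add(-10798, Mul(-188, -187)), Rational(1, 2)) = Pow(Add(-10798, 35156), Rational(1, 2)) = Pow(24358, Rational(1, 2))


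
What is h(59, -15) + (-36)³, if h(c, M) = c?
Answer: -46597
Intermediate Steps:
h(59, -15) + (-36)³ = 59 + (-36)³ = 59 - 46656 = -46597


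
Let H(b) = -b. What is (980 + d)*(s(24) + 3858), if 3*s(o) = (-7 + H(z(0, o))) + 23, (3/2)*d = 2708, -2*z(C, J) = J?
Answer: 96946312/9 ≈ 1.0772e+7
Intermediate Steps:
z(C, J) = -J/2
d = 5416/3 (d = (⅔)*2708 = 5416/3 ≈ 1805.3)
s(o) = 16/3 + o/6 (s(o) = ((-7 - (-1)*o/2) + 23)/3 = ((-7 + o/2) + 23)/3 = (16 + o/2)/3 = 16/3 + o/6)
(980 + d)*(s(24) + 3858) = (980 + 5416/3)*((16/3 + (⅙)*24) + 3858) = 8356*((16/3 + 4) + 3858)/3 = 8356*(28/3 + 3858)/3 = (8356/3)*(11602/3) = 96946312/9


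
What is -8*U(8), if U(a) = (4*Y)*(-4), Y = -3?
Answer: -384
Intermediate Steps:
U(a) = 48 (U(a) = (4*(-3))*(-4) = -12*(-4) = 48)
-8*U(8) = -8*48 = -384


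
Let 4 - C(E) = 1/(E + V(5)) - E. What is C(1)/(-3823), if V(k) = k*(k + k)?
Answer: -254/194973 ≈ -0.0013027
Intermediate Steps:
V(k) = 2*k² (V(k) = k*(2*k) = 2*k²)
C(E) = 4 + E - 1/(50 + E) (C(E) = 4 - (1/(E + 2*5²) - E) = 4 - (1/(E + 2*25) - E) = 4 - (1/(E + 50) - E) = 4 - (1/(50 + E) - E) = 4 + (E - 1/(50 + E)) = 4 + E - 1/(50 + E))
C(1)/(-3823) = ((199 + 1² + 54*1)/(50 + 1))/(-3823) = ((199 + 1 + 54)/51)*(-1/3823) = ((1/51)*254)*(-1/3823) = (254/51)*(-1/3823) = -254/194973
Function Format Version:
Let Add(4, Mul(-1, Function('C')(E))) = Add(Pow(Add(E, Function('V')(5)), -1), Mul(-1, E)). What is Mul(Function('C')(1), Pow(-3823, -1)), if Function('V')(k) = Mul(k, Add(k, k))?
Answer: Rational(-254, 194973) ≈ -0.0013027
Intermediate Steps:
Function('V')(k) = Mul(2, Pow(k, 2)) (Function('V')(k) = Mul(k, Mul(2, k)) = Mul(2, Pow(k, 2)))
Function('C')(E) = Add(4, E, Mul(-1, Pow(Add(50, E), -1))) (Function('C')(E) = Add(4, Mul(-1, Add(Pow(Add(E, Mul(2, Pow(5, 2))), -1), Mul(-1, E)))) = Add(4, Mul(-1, Add(Pow(Add(E, Mul(2, 25)), -1), Mul(-1, E)))) = Add(4, Mul(-1, Add(Pow(Add(E, 50), -1), Mul(-1, E)))) = Add(4, Mul(-1, Add(Pow(Add(50, E), -1), Mul(-1, E)))) = Add(4, Add(E, Mul(-1, Pow(Add(50, E), -1)))) = Add(4, E, Mul(-1, Pow(Add(50, E), -1))))
Mul(Function('C')(1), Pow(-3823, -1)) = Mul(Mul(Pow(Add(50, 1), -1), Add(199, Pow(1, 2), Mul(54, 1))), Pow(-3823, -1)) = Mul(Mul(Pow(51, -1), Add(199, 1, 54)), Rational(-1, 3823)) = Mul(Mul(Rational(1, 51), 254), Rational(-1, 3823)) = Mul(Rational(254, 51), Rational(-1, 3823)) = Rational(-254, 194973)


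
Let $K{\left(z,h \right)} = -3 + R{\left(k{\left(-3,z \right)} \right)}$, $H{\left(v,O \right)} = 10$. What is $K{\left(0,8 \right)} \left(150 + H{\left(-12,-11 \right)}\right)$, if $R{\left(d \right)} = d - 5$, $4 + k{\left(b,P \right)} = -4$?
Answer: $-2560$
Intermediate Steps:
$k{\left(b,P \right)} = -8$ ($k{\left(b,P \right)} = -4 - 4 = -8$)
$R{\left(d \right)} = -5 + d$ ($R{\left(d \right)} = d - 5 = -5 + d$)
$K{\left(z,h \right)} = -16$ ($K{\left(z,h \right)} = -3 - 13 = -16$)
$K{\left(0,8 \right)} \left(150 + H{\left(-12,-11 \right)}\right) = - 16 \left(150 + 10\right) = \left(-16\right) 160 = -2560$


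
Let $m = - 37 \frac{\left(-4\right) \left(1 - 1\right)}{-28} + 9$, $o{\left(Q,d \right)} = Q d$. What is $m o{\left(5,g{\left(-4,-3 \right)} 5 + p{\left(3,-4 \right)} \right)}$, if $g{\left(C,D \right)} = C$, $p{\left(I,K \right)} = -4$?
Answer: $-1080$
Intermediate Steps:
$m = 9$ ($m = - 37 \left(-4\right) 0 \left(- \frac{1}{28}\right) + 9 = - 37 \cdot 0 \left(- \frac{1}{28}\right) + 9 = \left(-37\right) 0 + 9 = 0 + 9 = 9$)
$m o{\left(5,g{\left(-4,-3 \right)} 5 + p{\left(3,-4 \right)} \right)} = 9 \cdot 5 \left(\left(-4\right) 5 - 4\right) = 9 \cdot 5 \left(-20 - 4\right) = 9 \cdot 5 \left(-24\right) = 9 \left(-120\right) = -1080$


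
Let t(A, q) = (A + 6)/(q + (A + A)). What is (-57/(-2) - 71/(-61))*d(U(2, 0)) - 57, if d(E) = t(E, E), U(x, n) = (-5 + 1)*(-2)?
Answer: -58115/1464 ≈ -39.696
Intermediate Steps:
t(A, q) = (6 + A)/(q + 2*A)
U(x, n) = 8 (U(x, n) = -4*(-2) = 8)
d(E) = (6 + E)/(3*E) (d(E) = (6 + E)/(E + 2*E) = (6 + E)/((3*E)) = (1/(3*E))*(6 + E) = (6 + E)/(3*E))
(-57/(-2) - 71/(-61))*d(U(2, 0)) - 57 = (-57/(-2) - 71/(-61))*((⅓)*(6 + 8)/8) - 57 = (-57*(-½) - 71*(-1/61))*((⅓)*(⅛)*14) - 57 = (57/2 + 71/61)*(7/12) - 57 = (3619/122)*(7/12) - 57 = 25333/1464 - 57 = -58115/1464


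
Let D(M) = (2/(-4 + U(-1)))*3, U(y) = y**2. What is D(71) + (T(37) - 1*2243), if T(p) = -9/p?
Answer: -83074/37 ≈ -2245.2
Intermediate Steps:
D(M) = -2 (D(M) = (2/(-4 + (-1)**2))*3 = (2/(-4 + 1))*3 = (2/(-3))*3 = -1/3*2*3 = -2/3*3 = -2)
D(71) + (T(37) - 1*2243) = -2 + (-9/37 - 1*2243) = -2 + (-9*1/37 - 2243) = -2 + (-9/37 - 2243) = -2 - 83000/37 = -83074/37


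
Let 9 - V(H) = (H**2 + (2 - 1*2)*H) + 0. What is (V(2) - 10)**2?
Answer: 25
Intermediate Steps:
V(H) = 9 - H**2 (V(H) = 9 - ((H**2 + (2 - 1*2)*H) + 0) = 9 - ((H**2 + (2 - 2)*H) + 0) = 9 - ((H**2 + 0*H) + 0) = 9 - ((H**2 + 0) + 0) = 9 - (H**2 + 0) = 9 - H**2)
(V(2) - 10)**2 = ((9 - 1*2**2) - 10)**2 = ((9 - 1*4) - 10)**2 = ((9 - 4) - 10)**2 = (5 - 10)**2 = (-5)**2 = 25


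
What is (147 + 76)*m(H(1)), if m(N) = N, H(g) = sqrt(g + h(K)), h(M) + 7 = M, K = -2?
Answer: 446*I*sqrt(2) ≈ 630.74*I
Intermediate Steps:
h(M) = -7 + M
H(g) = sqrt(-9 + g) (H(g) = sqrt(g + (-7 - 2)) = sqrt(g - 9) = sqrt(-9 + g))
(147 + 76)*m(H(1)) = (147 + 76)*sqrt(-9 + 1) = 223*sqrt(-8) = 223*(2*I*sqrt(2)) = 446*I*sqrt(2)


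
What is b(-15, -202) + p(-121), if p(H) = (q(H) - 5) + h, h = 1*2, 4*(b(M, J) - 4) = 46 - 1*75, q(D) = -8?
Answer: -57/4 ≈ -14.250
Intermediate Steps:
b(M, J) = -13/4 (b(M, J) = 4 + (46 - 1*75)/4 = 4 + (46 - 75)/4 = 4 + (¼)*(-29) = 4 - 29/4 = -13/4)
h = 2
p(H) = -11 (p(H) = (-8 - 5) + 2 = -13 + 2 = -11)
b(-15, -202) + p(-121) = -13/4 - 11 = -57/4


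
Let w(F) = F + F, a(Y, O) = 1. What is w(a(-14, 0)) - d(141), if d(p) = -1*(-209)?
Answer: -207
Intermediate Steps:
d(p) = 209
w(F) = 2*F
w(a(-14, 0)) - d(141) = 2*1 - 1*209 = 2 - 209 = -207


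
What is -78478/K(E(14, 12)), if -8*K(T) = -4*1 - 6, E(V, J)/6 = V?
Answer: -313912/5 ≈ -62782.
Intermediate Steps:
E(V, J) = 6*V
K(T) = 5/4 (K(T) = -(-4*1 - 6)/8 = -(-4 - 6)/8 = -⅛*(-10) = 5/4)
-78478/K(E(14, 12)) = -78478/5/4 = -78478*⅘ = -313912/5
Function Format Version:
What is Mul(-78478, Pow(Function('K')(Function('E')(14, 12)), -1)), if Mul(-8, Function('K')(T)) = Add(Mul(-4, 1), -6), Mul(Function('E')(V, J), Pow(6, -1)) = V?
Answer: Rational(-313912, 5) ≈ -62782.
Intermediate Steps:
Function('E')(V, J) = Mul(6, V)
Function('K')(T) = Rational(5, 4) (Function('K')(T) = Mul(Rational(-1, 8), Add(Mul(-4, 1), -6)) = Mul(Rational(-1, 8), Add(-4, -6)) = Mul(Rational(-1, 8), -10) = Rational(5, 4))
Mul(-78478, Pow(Function('K')(Function('E')(14, 12)), -1)) = Mul(-78478, Pow(Rational(5, 4), -1)) = Mul(-78478, Rational(4, 5)) = Rational(-313912, 5)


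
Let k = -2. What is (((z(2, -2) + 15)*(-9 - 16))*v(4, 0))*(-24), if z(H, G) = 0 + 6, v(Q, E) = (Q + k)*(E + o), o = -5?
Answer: -126000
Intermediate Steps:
v(Q, E) = (-5 + E)*(-2 + Q) (v(Q, E) = (Q - 2)*(E - 5) = (-2 + Q)*(-5 + E) = (-5 + E)*(-2 + Q))
z(H, G) = 6
(((z(2, -2) + 15)*(-9 - 16))*v(4, 0))*(-24) = (((6 + 15)*(-9 - 16))*(10 - 5*4 - 2*0 + 0*4))*(-24) = ((21*(-25))*(10 - 20 + 0 + 0))*(-24) = -525*(-10)*(-24) = 5250*(-24) = -126000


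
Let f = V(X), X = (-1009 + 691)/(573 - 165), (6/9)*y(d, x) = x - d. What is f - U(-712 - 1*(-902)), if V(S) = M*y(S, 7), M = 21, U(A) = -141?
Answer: 52503/136 ≈ 386.05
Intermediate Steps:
y(d, x) = -3*d/2 + 3*x/2 (y(d, x) = 3*(x - d)/2 = -3*d/2 + 3*x/2)
X = -53/68 (X = -318/408 = -318*1/408 = -53/68 ≈ -0.77941)
V(S) = 441/2 - 63*S/2 (V(S) = 21*(-3*S/2 + (3/2)*7) = 21*(-3*S/2 + 21/2) = 21*(21/2 - 3*S/2) = 441/2 - 63*S/2)
f = 33327/136 (f = 441/2 - 63/2*(-53/68) = 441/2 + 3339/136 = 33327/136 ≈ 245.05)
f - U(-712 - 1*(-902)) = 33327/136 - 1*(-141) = 33327/136 + 141 = 52503/136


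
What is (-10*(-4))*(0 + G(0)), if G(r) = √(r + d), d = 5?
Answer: 40*√5 ≈ 89.443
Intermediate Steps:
G(r) = √(5 + r) (G(r) = √(r + 5) = √(5 + r))
(-10*(-4))*(0 + G(0)) = (-10*(-4))*(0 + √(5 + 0)) = 40*(0 + √5) = 40*√5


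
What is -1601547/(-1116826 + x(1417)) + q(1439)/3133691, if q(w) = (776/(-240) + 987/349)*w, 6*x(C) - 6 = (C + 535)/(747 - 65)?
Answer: 53747938512115439671/37485510285263172990 ≈ 1.4338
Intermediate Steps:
x(C) = 4627/4092 + C/4092 (x(C) = 1 + ((C + 535)/(747 - 65))/6 = 1 + ((535 + C)/682)/6 = 1 + ((535 + C)*(1/682))/6 = 1 + (535/682 + C/682)/6 = 1 + (535/4092 + C/4092) = 4627/4092 + C/4092)
q(w) = -4243*w/10470 (q(w) = (776*(-1/240) + 987*(1/349))*w = (-97/30 + 987/349)*w = -4243*w/10470)
-1601547/(-1116826 + x(1417)) + q(1439)/3133691 = -1601547/(-1116826 + (4627/4092 + (1/4092)*1417)) - 4243/10470*1439/3133691 = -1601547/(-1116826 + (4627/4092 + 1417/4092)) - 6105677/10470*1/3133691 = -1601547/(-1116826 + 1511/1023) - 6105677/32809744770 = -1601547/(-1142511487/1023) - 6105677/32809744770 = -1601547*(-1023/1142511487) - 6105677/32809744770 = 1638382581/1142511487 - 6105677/32809744770 = 53747938512115439671/37485510285263172990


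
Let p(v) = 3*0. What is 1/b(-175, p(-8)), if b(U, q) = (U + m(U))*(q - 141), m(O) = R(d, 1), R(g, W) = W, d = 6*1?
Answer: 1/24534 ≈ 4.0760e-5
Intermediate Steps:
p(v) = 0
d = 6
m(O) = 1
b(U, q) = (1 + U)*(-141 + q) (b(U, q) = (U + 1)*(q - 141) = (1 + U)*(-141 + q))
1/b(-175, p(-8)) = 1/(-141 + 0 - 141*(-175) - 175*0) = 1/(-141 + 0 + 24675 + 0) = 1/24534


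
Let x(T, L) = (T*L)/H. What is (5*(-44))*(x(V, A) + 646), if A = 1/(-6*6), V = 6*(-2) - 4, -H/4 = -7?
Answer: -8953780/63 ≈ -1.4212e+5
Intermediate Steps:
H = 28 (H = -4*(-7) = 28)
V = -16 (V = -12 - 4 = -16)
A = -1/36 (A = 1/(-36) = -1/36 ≈ -0.027778)
x(T, L) = L*T/28 (x(T, L) = (T*L)/28 = (L*T)*(1/28) = L*T/28)
(5*(-44))*(x(V, A) + 646) = (5*(-44))*((1/28)*(-1/36)*(-16) + 646) = -220*(1/63 + 646) = -220*40699/63 = -8953780/63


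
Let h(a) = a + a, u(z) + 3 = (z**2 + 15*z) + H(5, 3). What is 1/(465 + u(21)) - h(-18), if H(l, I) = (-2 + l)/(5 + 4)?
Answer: 131583/3655 ≈ 36.001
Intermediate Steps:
H(l, I) = -2/9 + l/9 (H(l, I) = (-2 + l)/9 = (-2 + l)*(1/9) = -2/9 + l/9)
u(z) = -8/3 + z**2 + 15*z (u(z) = -3 + ((z**2 + 15*z) + (-2/9 + (1/9)*5)) = -3 + ((z**2 + 15*z) + (-2/9 + 5/9)) = -3 + ((z**2 + 15*z) + 1/3) = -3 + (1/3 + z**2 + 15*z) = -8/3 + z**2 + 15*z)
h(a) = 2*a
1/(465 + u(21)) - h(-18) = 1/(465 + (-8/3 + 21**2 + 15*21)) - 2*(-18) = 1/(465 + (-8/3 + 441 + 315)) - 1*(-36) = 1/(465 + 2260/3) + 36 = 1/(3655/3) + 36 = 3/3655 + 36 = 131583/3655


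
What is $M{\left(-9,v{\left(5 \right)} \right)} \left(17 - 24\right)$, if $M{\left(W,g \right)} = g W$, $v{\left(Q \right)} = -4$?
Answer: $-252$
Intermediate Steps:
$M{\left(W,g \right)} = W g$
$M{\left(-9,v{\left(5 \right)} \right)} \left(17 - 24\right) = \left(-9\right) \left(-4\right) \left(17 - 24\right) = 36 \left(-7\right) = -252$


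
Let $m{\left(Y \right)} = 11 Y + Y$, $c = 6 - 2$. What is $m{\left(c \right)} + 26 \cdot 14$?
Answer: $412$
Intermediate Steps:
$c = 4$ ($c = 6 - 2 = 4$)
$m{\left(Y \right)} = 12 Y$
$m{\left(c \right)} + 26 \cdot 14 = 12 \cdot 4 + 26 \cdot 14 = 48 + 364 = 412$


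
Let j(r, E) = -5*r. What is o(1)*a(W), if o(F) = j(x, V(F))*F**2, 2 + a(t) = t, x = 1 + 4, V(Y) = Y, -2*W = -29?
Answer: -625/2 ≈ -312.50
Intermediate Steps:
W = 29/2 (W = -1/2*(-29) = 29/2 ≈ 14.500)
x = 5
a(t) = -2 + t
o(F) = -25*F**2 (o(F) = (-5*5)*F**2 = -25*F**2)
o(1)*a(W) = (-25*1**2)*(-2 + 29/2) = -25*1*(25/2) = -25*25/2 = -625/2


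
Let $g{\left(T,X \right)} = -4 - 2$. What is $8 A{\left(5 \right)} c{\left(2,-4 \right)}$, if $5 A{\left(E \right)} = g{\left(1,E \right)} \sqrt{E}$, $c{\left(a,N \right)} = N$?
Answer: $\frac{192 \sqrt{5}}{5} \approx 85.865$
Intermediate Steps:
$g{\left(T,X \right)} = -6$
$A{\left(E \right)} = - \frac{6 \sqrt{E}}{5}$ ($A{\left(E \right)} = \frac{\left(-6\right) \sqrt{E}}{5} = - \frac{6 \sqrt{E}}{5}$)
$8 A{\left(5 \right)} c{\left(2,-4 \right)} = 8 \left(- \frac{6 \sqrt{5}}{5}\right) \left(-4\right) = - \frac{48 \sqrt{5}}{5} \left(-4\right) = \frac{192 \sqrt{5}}{5}$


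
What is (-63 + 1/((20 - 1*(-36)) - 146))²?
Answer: 32160241/8100 ≈ 3970.4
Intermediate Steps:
(-63 + 1/((20 - 1*(-36)) - 146))² = (-63 + 1/((20 + 36) - 146))² = (-63 + 1/(56 - 146))² = (-63 + 1/(-90))² = (-63 - 1/90)² = (-5671/90)² = 32160241/8100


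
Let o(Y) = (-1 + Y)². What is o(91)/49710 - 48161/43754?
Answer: -67989197/72500378 ≈ -0.93778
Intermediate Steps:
o(91)/49710 - 48161/43754 = (-1 + 91)²/49710 - 48161/43754 = 90²*(1/49710) - 48161*1/43754 = 8100*(1/49710) - 48161/43754 = 270/1657 - 48161/43754 = -67989197/72500378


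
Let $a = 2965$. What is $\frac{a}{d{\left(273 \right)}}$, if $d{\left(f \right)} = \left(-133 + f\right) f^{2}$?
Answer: $\frac{593}{2086812} \approx 0.00028417$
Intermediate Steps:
$d{\left(f \right)} = f^{2} \left(-133 + f\right)$
$\frac{a}{d{\left(273 \right)}} = \frac{2965}{273^{2} \left(-133 + 273\right)} = \frac{2965}{74529 \cdot 140} = \frac{2965}{10434060} = 2965 \cdot \frac{1}{10434060} = \frac{593}{2086812}$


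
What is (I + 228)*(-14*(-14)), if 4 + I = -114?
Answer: 21560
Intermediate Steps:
I = -118 (I = -4 - 114 = -118)
(I + 228)*(-14*(-14)) = (-118 + 228)*(-14*(-14)) = 110*196 = 21560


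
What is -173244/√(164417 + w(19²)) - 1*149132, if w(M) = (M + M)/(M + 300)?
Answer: -149132 - 173244*√71837717299/108680359 ≈ -1.4956e+5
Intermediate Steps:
w(M) = 2*M/(300 + M) (w(M) = (2*M)/(300 + M) = 2*M/(300 + M))
-173244/√(164417 + w(19²)) - 1*149132 = -173244/√(164417 + 2*19²/(300 + 19²)) - 1*149132 = -173244/√(164417 + 2*361/(300 + 361)) - 149132 = -173244/√(164417 + 2*361/661) - 149132 = -173244/√(164417 + 2*361*(1/661)) - 149132 = -173244/√(164417 + 722/661) - 149132 = -173244*√71837717299/108680359 - 149132 = -149132 - 173244*√71837717299/108680359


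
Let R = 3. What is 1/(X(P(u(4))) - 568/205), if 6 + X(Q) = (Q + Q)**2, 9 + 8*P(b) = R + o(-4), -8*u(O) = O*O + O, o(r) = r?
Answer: -820/2067 ≈ -0.39671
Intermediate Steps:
u(O) = -O/8 - O**2/8 (u(O) = -(O*O + O)/8 = -(O**2 + O)/8 = -(O + O**2)/8 = -O/8 - O**2/8)
P(b) = -5/4 (P(b) = -9/8 + (3 - 4)/8 = -9/8 + (1/8)*(-1) = -9/8 - 1/8 = -5/4)
X(Q) = -6 + 4*Q**2 (X(Q) = -6 + (Q + Q)**2 = -6 + (2*Q)**2 = -6 + 4*Q**2)
1/(X(P(u(4))) - 568/205) = 1/((-6 + 4*(-5/4)**2) - 568/205) = 1/((-6 + 4*(25/16)) - 568*1/205) = 1/((-6 + 25/4) - 568/205) = 1/(1/4 - 568/205) = 1/(-2067/820) = -820/2067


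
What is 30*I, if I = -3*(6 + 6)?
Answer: -1080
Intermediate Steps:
I = -36 (I = -3*12 = -36)
30*I = 30*(-36) = -1080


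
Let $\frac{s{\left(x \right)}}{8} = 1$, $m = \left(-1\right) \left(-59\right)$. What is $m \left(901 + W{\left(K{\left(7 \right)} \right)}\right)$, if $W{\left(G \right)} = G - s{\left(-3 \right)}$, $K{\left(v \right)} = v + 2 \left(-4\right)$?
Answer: $52628$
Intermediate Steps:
$m = 59$
$s{\left(x \right)} = 8$ ($s{\left(x \right)} = 8 \cdot 1 = 8$)
$K{\left(v \right)} = -8 + v$ ($K{\left(v \right)} = v - 8 = -8 + v$)
$W{\left(G \right)} = -8 + G$ ($W{\left(G \right)} = G - 8 = -8 + G$)
$m \left(901 + W{\left(K{\left(7 \right)} \right)}\right) = 59 \left(901 + \left(-8 + \left(-8 + 7\right)\right)\right) = 59 \left(901 - 9\right) = 59 \cdot 892 = 52628$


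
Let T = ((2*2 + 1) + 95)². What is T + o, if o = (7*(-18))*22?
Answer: 7228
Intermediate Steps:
T = 10000 (T = ((4 + 1) + 95)² = (5 + 95)² = 100² = 10000)
o = -2772 (o = -126*22 = -2772)
T + o = 10000 - 2772 = 7228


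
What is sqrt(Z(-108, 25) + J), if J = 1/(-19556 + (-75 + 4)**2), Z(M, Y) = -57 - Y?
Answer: I*sqrt(17276202965)/14515 ≈ 9.0554*I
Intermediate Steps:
J = -1/14515 (J = 1/(-19556 + (-71)**2) = 1/(-19556 + 5041) = 1/(-14515) = -1/14515 ≈ -6.8894e-5)
sqrt(Z(-108, 25) + J) = sqrt((-57 - 1*25) - 1/14515) = sqrt((-57 - 25) - 1/14515) = sqrt(-82 - 1/14515) = sqrt(-1190231/14515) = I*sqrt(17276202965)/14515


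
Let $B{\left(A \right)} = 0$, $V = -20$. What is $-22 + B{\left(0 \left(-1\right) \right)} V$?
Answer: $-22$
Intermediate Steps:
$-22 + B{\left(0 \left(-1\right) \right)} V = -22 + 0 \left(-20\right) = -22 + 0 = -22$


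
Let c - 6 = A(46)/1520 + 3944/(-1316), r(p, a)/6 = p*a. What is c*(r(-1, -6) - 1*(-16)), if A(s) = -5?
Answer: 3900299/25004 ≈ 155.99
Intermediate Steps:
r(p, a) = 6*a*p (r(p, a) = 6*(p*a) = 6*(a*p) = 6*a*p)
c = 300023/100016 (c = 6 + (-5/1520 + 3944/(-1316)) = 6 + (-5*1/1520 + 3944*(-1/1316)) = 6 + (-1/304 - 986/329) = 6 - 300073/100016 = 300023/100016 ≈ 2.9997)
c*(r(-1, -6) - 1*(-16)) = 300023*(6*(-6)*(-1) - 1*(-16))/100016 = 300023*(36 + 16)/100016 = (300023/100016)*52 = 3900299/25004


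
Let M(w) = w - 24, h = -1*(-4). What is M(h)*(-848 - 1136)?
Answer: 39680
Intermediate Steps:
h = 4
M(w) = -24 + w
M(h)*(-848 - 1136) = (-24 + 4)*(-848 - 1136) = -20*(-1984) = 39680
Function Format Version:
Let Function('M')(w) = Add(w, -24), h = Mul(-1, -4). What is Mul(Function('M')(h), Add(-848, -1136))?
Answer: 39680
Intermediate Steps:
h = 4
Function('M')(w) = Add(-24, w)
Mul(Function('M')(h), Add(-848, -1136)) = Mul(Add(-24, 4), Add(-848, -1136)) = Mul(-20, -1984) = 39680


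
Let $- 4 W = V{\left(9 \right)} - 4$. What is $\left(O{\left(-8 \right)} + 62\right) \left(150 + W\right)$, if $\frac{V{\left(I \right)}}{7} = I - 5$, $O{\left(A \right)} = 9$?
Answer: $10224$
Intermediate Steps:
$V{\left(I \right)} = -35 + 7 I$ ($V{\left(I \right)} = 7 \left(I - 5\right) = 7 \left(-5 + I\right) = -35 + 7 I$)
$W = -6$ ($W = - \frac{\left(-35 + 7 \cdot 9\right) - 4}{4} = - \frac{\left(-35 + 63\right) - 4}{4} = - \frac{28 - 4}{4} = \left(- \frac{1}{4}\right) 24 = -6$)
$\left(O{\left(-8 \right)} + 62\right) \left(150 + W\right) = \left(9 + 62\right) \left(150 - 6\right) = 71 \cdot 144 = 10224$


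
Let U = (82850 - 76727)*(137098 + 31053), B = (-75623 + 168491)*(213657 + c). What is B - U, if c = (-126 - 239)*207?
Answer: 11795667963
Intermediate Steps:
c = -75555 (c = -365*207 = -75555)
B = 12825256536 (B = (-75623 + 168491)*(213657 - 75555) = 92868*138102 = 12825256536)
U = 1029588573 (U = 6123*168151 = 1029588573)
B - U = 12825256536 - 1*1029588573 = 12825256536 - 1029588573 = 11795667963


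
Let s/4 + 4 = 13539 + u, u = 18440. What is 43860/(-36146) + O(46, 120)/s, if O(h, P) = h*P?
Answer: -135254202/115576835 ≈ -1.1703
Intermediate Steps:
s = 127900 (s = -16 + 4*(13539 + 18440) = -16 + 4*31979 = -16 + 127916 = 127900)
O(h, P) = P*h
43860/(-36146) + O(46, 120)/s = 43860/(-36146) + (120*46)/127900 = 43860*(-1/36146) + 5520*(1/127900) = -21930/18073 + 276/6395 = -135254202/115576835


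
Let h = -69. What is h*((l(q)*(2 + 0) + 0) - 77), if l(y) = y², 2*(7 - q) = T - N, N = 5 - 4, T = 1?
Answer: -1449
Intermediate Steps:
N = 1
q = 7 (q = 7 - (1 - 1*1)/2 = 7 - (1 - 1)/2 = 7 - ½*0 = 7 + 0 = 7)
h*((l(q)*(2 + 0) + 0) - 77) = -69*((7²*(2 + 0) + 0) - 77) = -69*((49*2 + 0) - 77) = -69*((98 + 0) - 77) = -69*(98 - 77) = -69*21 = -1449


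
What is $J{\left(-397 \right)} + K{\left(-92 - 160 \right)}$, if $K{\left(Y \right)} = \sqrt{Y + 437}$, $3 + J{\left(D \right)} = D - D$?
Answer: $-3 + \sqrt{185} \approx 10.601$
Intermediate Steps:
$J{\left(D \right)} = -3$ ($J{\left(D \right)} = -3 + \left(D - D\right) = -3 + 0 = -3$)
$K{\left(Y \right)} = \sqrt{437 + Y}$
$J{\left(-397 \right)} + K{\left(-92 - 160 \right)} = -3 + \sqrt{437 - 252} = -3 + \sqrt{185}$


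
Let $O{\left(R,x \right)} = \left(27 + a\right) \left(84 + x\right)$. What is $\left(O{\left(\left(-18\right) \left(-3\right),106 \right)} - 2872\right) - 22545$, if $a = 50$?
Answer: $-10787$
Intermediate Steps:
$O{\left(R,x \right)} = 6468 + 77 x$ ($O{\left(R,x \right)} = \left(27 + 50\right) \left(84 + x\right) = 77 \left(84 + x\right) = 6468 + 77 x$)
$\left(O{\left(\left(-18\right) \left(-3\right),106 \right)} - 2872\right) - 22545 = \left(\left(6468 + 77 \cdot 106\right) - 2872\right) - 22545 = \left(\left(6468 + 8162\right) - 2872\right) - 22545 = \left(14630 - 2872\right) - 22545 = 11758 - 22545 = -10787$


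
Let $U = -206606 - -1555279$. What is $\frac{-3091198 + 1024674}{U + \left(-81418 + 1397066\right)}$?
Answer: $- \frac{2066524}{2664321} \approx -0.77563$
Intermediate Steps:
$U = 1348673$ ($U = -206606 + 1555279 = 1348673$)
$\frac{-3091198 + 1024674}{U + \left(-81418 + 1397066\right)} = \frac{-3091198 + 1024674}{1348673 + \left(-81418 + 1397066\right)} = - \frac{2066524}{1348673 + 1315648} = - \frac{2066524}{2664321}$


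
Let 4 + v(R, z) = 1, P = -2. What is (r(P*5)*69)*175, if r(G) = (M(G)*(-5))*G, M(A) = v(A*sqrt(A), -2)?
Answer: -1811250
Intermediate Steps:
v(R, z) = -3 (v(R, z) = -4 + 1 = -3)
M(A) = -3
r(G) = 15*G (r(G) = (-3*(-5))*G = 15*G)
(r(P*5)*69)*175 = ((15*(-2*5))*69)*175 = ((15*(-10))*69)*175 = -150*69*175 = -10350*175 = -1811250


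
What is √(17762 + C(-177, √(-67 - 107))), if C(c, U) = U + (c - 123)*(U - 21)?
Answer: √(24062 - 299*I*√174) ≈ 155.64 - 12.671*I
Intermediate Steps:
C(c, U) = U + (-123 + c)*(-21 + U)
√(17762 + C(-177, √(-67 - 107))) = √(17762 + (2583 - 122*√(-67 - 107) - 21*(-177) + √(-67 - 107)*(-177))) = √(17762 + (2583 - 122*I*√174 + 3717 + √(-174)*(-177))) = √(17762 + (2583 - 122*I*√174 + 3717 + (I*√174)*(-177))) = √(17762 + (2583 - 122*I*√174 + 3717 - 177*I*√174)) = √(17762 + (6300 - 299*I*√174)) = √(24062 - 299*I*√174)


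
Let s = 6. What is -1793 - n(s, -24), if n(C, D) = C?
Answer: -1799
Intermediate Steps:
-1793 - n(s, -24) = -1793 - 1*6 = -1793 - 6 = -1799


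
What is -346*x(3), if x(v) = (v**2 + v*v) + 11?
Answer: -10034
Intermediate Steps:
x(v) = 11 + 2*v**2 (x(v) = (v**2 + v**2) + 11 = 2*v**2 + 11 = 11 + 2*v**2)
-346*x(3) = -346*(11 + 2*3**2) = -346*(11 + 2*9) = -346*(11 + 18) = -346*29 = -10034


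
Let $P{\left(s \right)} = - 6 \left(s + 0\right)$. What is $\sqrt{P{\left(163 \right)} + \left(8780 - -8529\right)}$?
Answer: $\sqrt{16331} \approx 127.79$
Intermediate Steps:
$P{\left(s \right)} = - 6 s$
$\sqrt{P{\left(163 \right)} + \left(8780 - -8529\right)} = \sqrt{\left(-6\right) 163 + \left(8780 - -8529\right)} = \sqrt{-978 + \left(8780 + 8529\right)} = \sqrt{-978 + 17309} = \sqrt{16331}$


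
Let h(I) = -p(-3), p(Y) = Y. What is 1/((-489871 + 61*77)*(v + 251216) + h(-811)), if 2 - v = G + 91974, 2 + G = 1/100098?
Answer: -50049/3866886778728662 ≈ -1.2943e-11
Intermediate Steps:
G = -200195/100098 (G = -2 + 1/100098 = -200195/100098 ≈ -2.0000)
h(I) = 3 (h(I) = -1*(-3) = 3)
v = -9206013061/100098 (v = 2 - (-200195/100098 + 91974) = 2 - 1*9206213257/100098 = 2 - 9206213257/100098 = -9206013061/100098 ≈ -91970.)
1/((-489871 + 61*77)*(v + 251216) + h(-811)) = 1/((-489871 + 61*77)*(-9206013061/100098 + 251216) + 3) = 1/((-489871 + 4697)*(15940206107/100098) + 3) = 1/(-485174*15940206107/100098 + 3) = 1/(-3866886778878809/50049 + 3) = 1/(-3866886778728662/50049) = -50049/3866886778728662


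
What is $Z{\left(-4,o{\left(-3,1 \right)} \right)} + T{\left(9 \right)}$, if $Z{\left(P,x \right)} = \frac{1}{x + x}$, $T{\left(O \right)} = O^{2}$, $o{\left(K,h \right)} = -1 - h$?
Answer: $\frac{323}{4} \approx 80.75$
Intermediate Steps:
$Z{\left(P,x \right)} = \frac{1}{2 x}$
$Z{\left(-4,o{\left(-3,1 \right)} \right)} + T{\left(9 \right)} = \frac{1}{2 \left(-1 - 1\right)} + 9^{2} = \frac{1}{2 \left(-1 - 1\right)} + 81 = \frac{1}{2 \left(-2\right)} + 81 = \frac{1}{2} \left(- \frac{1}{2}\right) + 81 = - \frac{1}{4} + 81 = \frac{323}{4}$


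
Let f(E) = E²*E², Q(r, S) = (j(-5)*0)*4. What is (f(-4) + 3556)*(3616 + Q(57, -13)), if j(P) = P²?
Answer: 13784192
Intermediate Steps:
Q(r, S) = 0 (Q(r, S) = ((-5)²*0)*4 = (25*0)*4 = 0*4 = 0)
f(E) = E⁴
(f(-4) + 3556)*(3616 + Q(57, -13)) = ((-4)⁴ + 3556)*(3616 + 0) = (256 + 3556)*3616 = 3812*3616 = 13784192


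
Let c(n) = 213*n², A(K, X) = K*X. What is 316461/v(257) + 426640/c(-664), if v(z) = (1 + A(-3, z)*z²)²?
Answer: 8643563861665371521/1902597951872467915194 ≈ 0.0045430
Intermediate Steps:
v(z) = (1 - 3*z³)² (v(z) = (1 + (-3*z)*z²)² = (1 - 3*z³)²)
316461/v(257) + 426640/c(-664) = 316461/((1 - 3*257³)²) + 426640/((213*(-664)²)) = 316461/((1 - 3*16974593)²) + 426640/((213*440896)) = 316461/((1 - 50923779)²) + 426640/93910848 = 316461/((-50923778)²) + 426640*(1/93910848) = 316461/2593231165793284 + 26665/5869428 = 8643563861665371521/1902597951872467915194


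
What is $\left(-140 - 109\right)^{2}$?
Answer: $62001$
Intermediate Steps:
$\left(-140 - 109\right)^{2} = \left(-249\right)^{2} = 62001$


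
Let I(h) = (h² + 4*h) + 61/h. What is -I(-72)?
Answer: -352451/72 ≈ -4895.2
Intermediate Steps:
I(h) = h² + 4*h + 61/h
-I(-72) = -(61 + (-72)²*(4 - 72))/(-72) = -(-1)*(61 + 5184*(-68))/72 = -(-1)*(61 - 352512)/72 = -(-1)*(-352451)/72 = -1*352451/72 = -352451/72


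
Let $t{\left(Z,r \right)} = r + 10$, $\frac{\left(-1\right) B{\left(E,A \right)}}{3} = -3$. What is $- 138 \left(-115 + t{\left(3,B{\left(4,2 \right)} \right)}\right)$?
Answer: $13248$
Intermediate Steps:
$B{\left(E,A \right)} = 9$ ($B{\left(E,A \right)} = \left(-3\right) \left(-3\right) = 9$)
$t{\left(Z,r \right)} = 10 + r$
$- 138 \left(-115 + t{\left(3,B{\left(4,2 \right)} \right)}\right) = - 138 \left(-115 + \left(10 + 9\right)\right) = - 138 \left(-115 + 19\right) = \left(-138\right) \left(-96\right) = 13248$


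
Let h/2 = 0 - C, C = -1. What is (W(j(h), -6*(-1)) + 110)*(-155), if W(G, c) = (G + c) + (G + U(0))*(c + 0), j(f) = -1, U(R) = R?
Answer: -16895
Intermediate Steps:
h = 2 (h = 2*(0 - 1*(-1)) = 2*(0 + 1) = 2*1 = 2)
W(G, c) = G + c + G*c (W(G, c) = (G + c) + (G + 0)*(c + 0) = (G + c) + G*c = G + c + G*c)
(W(j(h), -6*(-1)) + 110)*(-155) = ((-1 - 6*(-1) - (-6)*(-1)) + 110)*(-155) = ((-1 + 6 - 1*6) + 110)*(-155) = ((-1 + 6 - 6) + 110)*(-155) = (-1 + 110)*(-155) = 109*(-155) = -16895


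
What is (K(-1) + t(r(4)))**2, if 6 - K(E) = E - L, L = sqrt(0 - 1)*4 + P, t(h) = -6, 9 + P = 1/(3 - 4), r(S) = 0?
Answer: 65 - 72*I ≈ 65.0 - 72.0*I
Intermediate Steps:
P = -10 (P = -9 + 1/(3 - 4) = -9 + 1/(-1) = -9 - 1 = -10)
L = -10 + 4*I (L = sqrt(0 - 1)*4 - 10 = sqrt(-1)*4 - 10 = I*4 - 10 = 4*I - 10 = -10 + 4*I ≈ -10.0 + 4.0*I)
K(E) = -4 - E + 4*I (K(E) = 6 - (E - (-10 + 4*I)) = 6 - (E + (10 - 4*I)) = 6 - (10 + E - 4*I) = 6 + (-10 - E + 4*I) = -4 - E + 4*I)
(K(-1) + t(r(4)))**2 = ((-4 - 1*(-1) + 4*I) - 6)**2 = ((-4 + 1 + 4*I) - 6)**2 = ((-3 + 4*I) - 6)**2 = (-9 + 4*I)**2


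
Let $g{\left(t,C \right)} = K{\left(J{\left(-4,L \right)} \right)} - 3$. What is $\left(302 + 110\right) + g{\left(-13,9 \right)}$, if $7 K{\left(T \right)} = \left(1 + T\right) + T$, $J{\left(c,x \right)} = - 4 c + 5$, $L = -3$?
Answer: $\frac{2906}{7} \approx 415.14$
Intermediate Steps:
$J{\left(c,x \right)} = 5 - 4 c$
$K{\left(T \right)} = \frac{1}{7} + \frac{2 T}{7}$ ($K{\left(T \right)} = \frac{\left(1 + T\right) + T}{7} = \frac{1 + 2 T}{7} = \frac{1}{7} + \frac{2 T}{7}$)
$g{\left(t,C \right)} = \frac{22}{7}$ ($g{\left(t,C \right)} = \left(\frac{1}{7} + \frac{2 \left(5 - -16\right)}{7}\right) - 3 = \left(\frac{1}{7} + \frac{2 \left(5 + 16\right)}{7}\right) - 3 = \left(\frac{1}{7} + \frac{2}{7} \cdot 21\right) - 3 = \left(\frac{1}{7} + 6\right) - 3 = \frac{43}{7} - 3 = \frac{22}{7}$)
$\left(302 + 110\right) + g{\left(-13,9 \right)} = \left(302 + 110\right) + \frac{22}{7} = 412 + \frac{22}{7} = \frac{2906}{7}$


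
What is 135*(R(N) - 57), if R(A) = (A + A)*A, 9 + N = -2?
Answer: 24975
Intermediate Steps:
N = -11 (N = -9 - 2 = -11)
R(A) = 2*A**2 (R(A) = (2*A)*A = 2*A**2)
135*(R(N) - 57) = 135*(2*(-11)**2 - 57) = 135*(2*121 - 57) = 135*(242 - 57) = 135*185 = 24975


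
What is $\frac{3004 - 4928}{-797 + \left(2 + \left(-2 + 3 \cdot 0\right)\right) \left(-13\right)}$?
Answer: $\frac{1924}{797} \approx 2.4141$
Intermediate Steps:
$\frac{3004 - 4928}{-797 + \left(2 + \left(-2 + 3 \cdot 0\right)\right) \left(-13\right)} = - \frac{1924}{-797 + \left(2 + \left(-2 + 0\right)\right) \left(-13\right)} = - \frac{1924}{-797 + \left(2 - 2\right) \left(-13\right)} = - \frac{1924}{-797 + 0 \left(-13\right)} = - \frac{1924}{-797 + 0} = - \frac{1924}{-797} = \left(-1924\right) \left(- \frac{1}{797}\right) = \frac{1924}{797}$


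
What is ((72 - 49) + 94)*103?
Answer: 12051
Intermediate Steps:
((72 - 49) + 94)*103 = (23 + 94)*103 = 117*103 = 12051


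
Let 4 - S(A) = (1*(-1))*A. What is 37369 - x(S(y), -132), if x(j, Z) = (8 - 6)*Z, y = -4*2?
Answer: 37633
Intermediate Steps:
y = -8
S(A) = 4 + A (S(A) = 4 - 1*(-1)*A = 4 - (-1)*A = 4 + A)
x(j, Z) = 2*Z
37369 - x(S(y), -132) = 37369 - 2*(-132) = 37369 - 1*(-264) = 37369 + 264 = 37633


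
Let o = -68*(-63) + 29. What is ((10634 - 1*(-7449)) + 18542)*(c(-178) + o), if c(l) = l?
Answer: 151444375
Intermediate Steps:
o = 4313 (o = 4284 + 29 = 4313)
((10634 - 1*(-7449)) + 18542)*(c(-178) + o) = ((10634 - 1*(-7449)) + 18542)*(-178 + 4313) = ((10634 + 7449) + 18542)*4135 = (18083 + 18542)*4135 = 36625*4135 = 151444375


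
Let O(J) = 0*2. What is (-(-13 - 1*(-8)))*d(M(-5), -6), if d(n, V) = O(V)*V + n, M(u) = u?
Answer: -25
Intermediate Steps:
O(J) = 0
d(n, V) = n (d(n, V) = 0*V + n = 0 + n = n)
(-(-13 - 1*(-8)))*d(M(-5), -6) = -(-13 - 1*(-8))*(-5) = -(-13 + 8)*(-5) = -1*(-5)*(-5) = 5*(-5) = -25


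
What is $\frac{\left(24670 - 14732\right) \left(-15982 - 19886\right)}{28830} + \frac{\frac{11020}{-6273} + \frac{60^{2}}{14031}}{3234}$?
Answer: $- \frac{939477410455625366}{75984465813795} \approx -12364.0$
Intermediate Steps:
$\frac{\left(24670 - 14732\right) \left(-15982 - 19886\right)}{28830} + \frac{\frac{11020}{-6273} + \frac{60^{2}}{14031}}{3234} = 9938 \left(-35868\right) \frac{1}{28830} + \left(11020 \left(- \frac{1}{6273}\right) + 3600 \cdot \frac{1}{14031}\right) \frac{1}{3234} = \left(-356456184\right) \frac{1}{28830} + \left(- \frac{11020}{6273} + \frac{400}{1559}\right) \frac{1}{3234} = - \frac{59409364}{4805} - \frac{7335490}{15813624519} = - \frac{939477410455625366}{75984465813795}$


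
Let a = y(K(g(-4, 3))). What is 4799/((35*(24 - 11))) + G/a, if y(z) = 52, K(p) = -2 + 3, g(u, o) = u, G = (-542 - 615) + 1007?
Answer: 6973/910 ≈ 7.6626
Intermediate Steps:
G = -150 (G = -1157 + 1007 = -150)
K(p) = 1
a = 52
4799/((35*(24 - 11))) + G/a = 4799/((35*(24 - 11))) - 150/52 = 4799/((35*13)) - 150*1/52 = 4799/455 - 75/26 = 6973/910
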